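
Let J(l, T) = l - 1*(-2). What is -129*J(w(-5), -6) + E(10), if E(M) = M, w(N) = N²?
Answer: -3473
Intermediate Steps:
J(l, T) = 2 + l (J(l, T) = l + 2 = 2 + l)
-129*J(w(-5), -6) + E(10) = -129*(2 + (-5)²) + 10 = -129*(2 + 25) + 10 = -129*27 + 10 = -3483 + 10 = -3473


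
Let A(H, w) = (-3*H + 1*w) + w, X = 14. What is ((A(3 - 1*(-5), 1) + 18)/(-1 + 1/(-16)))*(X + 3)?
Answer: 64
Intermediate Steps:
A(H, w) = -3*H + 2*w (A(H, w) = (-3*H + w) + w = (w - 3*H) + w = -3*H + 2*w)
((A(3 - 1*(-5), 1) + 18)/(-1 + 1/(-16)))*(X + 3) = (((-3*(3 - 1*(-5)) + 2*1) + 18)/(-1 + 1/(-16)))*(14 + 3) = (((-3*(3 + 5) + 2) + 18)/(-1 - 1/16))*17 = (((-3*8 + 2) + 18)/(-17/16))*17 = (((-24 + 2) + 18)*(-16/17))*17 = ((-22 + 18)*(-16/17))*17 = -4*(-16/17)*17 = (64/17)*17 = 64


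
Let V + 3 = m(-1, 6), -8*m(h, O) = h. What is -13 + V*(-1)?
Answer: -81/8 ≈ -10.125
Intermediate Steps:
m(h, O) = -h/8
V = -23/8 (V = -3 - 1/8*(-1) = -3 + 1/8 = -23/8 ≈ -2.8750)
-13 + V*(-1) = -13 - 23/8*(-1) = -13 + 23/8 = -81/8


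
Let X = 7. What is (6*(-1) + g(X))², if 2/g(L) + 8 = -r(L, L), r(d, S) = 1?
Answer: 3136/81 ≈ 38.716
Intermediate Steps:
g(L) = -2/9 (g(L) = 2/(-8 - 1*1) = 2/(-8 - 1) = 2/(-9) = 2*(-⅑) = -2/9)
(6*(-1) + g(X))² = (6*(-1) - 2/9)² = (-6 - 2/9)² = (-56/9)² = 3136/81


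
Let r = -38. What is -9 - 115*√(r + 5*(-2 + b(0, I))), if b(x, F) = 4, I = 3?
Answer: -9 - 230*I*√7 ≈ -9.0 - 608.52*I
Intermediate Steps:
-9 - 115*√(r + 5*(-2 + b(0, I))) = -9 - 115*√(-38 + 5*(-2 + 4)) = -9 - 115*√(-38 + 5*2) = -9 - 115*√(-38 + 10) = -9 - 230*I*√7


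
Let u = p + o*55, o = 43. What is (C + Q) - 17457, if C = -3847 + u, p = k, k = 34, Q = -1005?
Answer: -19910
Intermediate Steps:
p = 34
u = 2399 (u = 34 + 43*55 = 34 + 2365 = 2399)
C = -1448 (C = -3847 + 2399 = -1448)
(C + Q) - 17457 = (-1448 - 1005) - 17457 = -2453 - 17457 = -19910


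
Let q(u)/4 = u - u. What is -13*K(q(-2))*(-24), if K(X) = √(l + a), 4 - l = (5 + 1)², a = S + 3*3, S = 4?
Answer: 312*I*√19 ≈ 1360.0*I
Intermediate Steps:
q(u) = 0 (q(u) = 4*(u - u) = 4*0 = 0)
a = 13 (a = 4 + 3*3 = 4 + 9 = 13)
l = -32 (l = 4 - (5 + 1)² = 4 - 1*6² = 4 - 1*36 = 4 - 36 = -32)
K(X) = I*√19 (K(X) = √(-32 + 13) = √(-19) = I*√19)
-13*K(q(-2))*(-24) = -13*I*√19*(-24) = 312*I*√19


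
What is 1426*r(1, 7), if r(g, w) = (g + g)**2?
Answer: 5704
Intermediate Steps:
r(g, w) = 4*g**2 (r(g, w) = (2*g)**2 = 4*g**2)
1426*r(1, 7) = 1426*(4*1**2) = 1426*(4*1) = 1426*4 = 5704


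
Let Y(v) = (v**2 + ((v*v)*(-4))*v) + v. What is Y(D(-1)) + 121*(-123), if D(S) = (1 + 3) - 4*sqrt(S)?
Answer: -14367 + 476*I ≈ -14367.0 + 476.0*I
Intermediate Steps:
D(S) = 4 - 4*sqrt(S)
Y(v) = v + v**2 - 4*v**3 (Y(v) = (v**2 + (v**2*(-4))*v) + v = (v**2 + (-4*v**2)*v) + v = (v**2 - 4*v**3) + v = v + v**2 - 4*v**3)
Y(D(-1)) + 121*(-123) = (4 - 4*I)*(1 + (4 - 4*I) - 4*(4 - 4*I)**2) + 121*(-123) = (4 - 4*I)*(1 + (4 - 4*I) - 4*(4 - 4*I)**2) - 14883 = (4 - 4*I)*(5 - 4*I - 4*(4 - 4*I)**2) - 14883 = -14883 + (4 - 4*I)*(5 - 4*I - 4*(4 - 4*I)**2)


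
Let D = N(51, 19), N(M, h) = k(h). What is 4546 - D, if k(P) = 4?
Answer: 4542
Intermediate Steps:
N(M, h) = 4
D = 4
4546 - D = 4546 - 1*4 = 4546 - 4 = 4542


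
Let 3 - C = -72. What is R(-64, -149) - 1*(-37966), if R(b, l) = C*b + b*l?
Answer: 42702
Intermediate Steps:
C = 75 (C = 3 - 1*(-72) = 3 + 72 = 75)
R(b, l) = 75*b + b*l
R(-64, -149) - 1*(-37966) = -64*(75 - 149) - 1*(-37966) = -64*(-74) + 37966 = 4736 + 37966 = 42702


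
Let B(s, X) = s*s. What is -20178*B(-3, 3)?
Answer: -181602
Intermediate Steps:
B(s, X) = s²
-20178*B(-3, 3) = -20178*(-3)² = -20178*9 = -181602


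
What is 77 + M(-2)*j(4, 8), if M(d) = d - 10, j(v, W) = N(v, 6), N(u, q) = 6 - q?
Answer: 77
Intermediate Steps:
j(v, W) = 0 (j(v, W) = 6 - 1*6 = 6 - 6 = 0)
M(d) = -10 + d
77 + M(-2)*j(4, 8) = 77 + (-10 - 2)*0 = 77 - 12*0 = 77 + 0 = 77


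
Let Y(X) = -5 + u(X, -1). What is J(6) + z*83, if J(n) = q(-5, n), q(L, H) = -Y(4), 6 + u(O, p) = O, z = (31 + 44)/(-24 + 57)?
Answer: 2152/11 ≈ 195.64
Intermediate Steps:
z = 25/11 (z = 75/33 = 75*(1/33) = 25/11 ≈ 2.2727)
u(O, p) = -6 + O
Y(X) = -11 + X (Y(X) = -5 + (-6 + X) = -11 + X)
q(L, H) = 7 (q(L, H) = -(-11 + 4) = -1*(-7) = 7)
J(n) = 7
J(6) + z*83 = 7 + (25/11)*83 = 7 + 2075/11 = 2152/11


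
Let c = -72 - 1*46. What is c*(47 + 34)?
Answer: -9558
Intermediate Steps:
c = -118 (c = -72 - 46 = -118)
c*(47 + 34) = -118*(47 + 34) = -118*81 = -9558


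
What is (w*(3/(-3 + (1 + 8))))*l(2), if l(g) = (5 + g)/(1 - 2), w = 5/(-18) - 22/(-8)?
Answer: -623/72 ≈ -8.6528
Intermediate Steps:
w = 89/36 (w = 5*(-1/18) - 22*(-⅛) = -5/18 + 11/4 = 89/36 ≈ 2.4722)
l(g) = -5 - g (l(g) = (5 + g)/(-1) = (5 + g)*(-1) = -5 - g)
(w*(3/(-3 + (1 + 8))))*l(2) = (89*(3/(-3 + (1 + 8)))/36)*(-5 - 1*2) = (89*(3/(-3 + 9))/36)*(-5 - 2) = (89*(3/6)/36)*(-7) = (89*(3*(⅙))/36)*(-7) = ((89/36)*(½))*(-7) = (89/72)*(-7) = -623/72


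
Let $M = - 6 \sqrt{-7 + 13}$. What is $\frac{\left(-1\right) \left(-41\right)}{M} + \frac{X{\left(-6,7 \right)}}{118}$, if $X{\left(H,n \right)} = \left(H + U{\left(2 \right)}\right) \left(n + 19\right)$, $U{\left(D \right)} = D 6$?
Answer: $\frac{78}{59} - \frac{41 \sqrt{6}}{36} \approx -1.4677$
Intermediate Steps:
$U{\left(D \right)} = 6 D$
$X{\left(H,n \right)} = \left(12 + H\right) \left(19 + n\right)$ ($X{\left(H,n \right)} = \left(H + 6 \cdot 2\right) \left(n + 19\right) = \left(H + 12\right) \left(19 + n\right) = \left(12 + H\right) \left(19 + n\right)$)
$M = - 6 \sqrt{6} \approx -14.697$
$\frac{\left(-1\right) \left(-41\right)}{M} + \frac{X{\left(-6,7 \right)}}{118} = \frac{\left(-1\right) \left(-41\right)}{\left(-6\right) \sqrt{6}} + \frac{228 + 12 \cdot 7 + 19 \left(-6\right) - 42}{118} = 41 \left(- \frac{\sqrt{6}}{36}\right) + \left(228 + 84 - 114 - 42\right) \frac{1}{118} = - \frac{41 \sqrt{6}}{36} + 156 \cdot \frac{1}{118} = - \frac{41 \sqrt{6}}{36} + \frac{78}{59} = \frac{78}{59} - \frac{41 \sqrt{6}}{36}$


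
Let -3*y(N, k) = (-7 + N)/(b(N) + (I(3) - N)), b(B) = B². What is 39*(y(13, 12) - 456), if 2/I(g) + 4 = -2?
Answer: -8305362/467 ≈ -17785.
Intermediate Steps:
I(g) = -⅓ (I(g) = 2/(-4 - 2) = 2/(-6) = 2*(-⅙) = -⅓)
y(N, k) = -(-7 + N)/(3*(-⅓ + N² - N)) (y(N, k) = -(-7 + N)/(3*(N² + (-⅓ - N))) = -(-7 + N)/(3*(-⅓ + N² - N)))
39*(y(13, 12) - 456) = 39*((-7 + 13)/(1 - 3*13² + 3*13) - 456) = 39*(6/(1 - 3*169 + 39) - 456) = 39*(6/(1 - 507 + 39) - 456) = 39*(6/(-467) - 456) = 39*(-1/467*6 - 456) = 39*(-6/467 - 456) = 39*(-212958/467) = -8305362/467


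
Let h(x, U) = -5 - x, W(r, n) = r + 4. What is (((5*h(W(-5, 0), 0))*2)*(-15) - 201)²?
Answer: 159201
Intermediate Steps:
W(r, n) = 4 + r
(((5*h(W(-5, 0), 0))*2)*(-15) - 201)² = (((5*(-5 - (4 - 5)))*2)*(-15) - 201)² = (((5*(-5 - 1*(-1)))*2)*(-15) - 201)² = (((5*(-5 + 1))*2)*(-15) - 201)² = (((5*(-4))*2)*(-15) - 201)² = (-20*2*(-15) - 201)² = (-40*(-15) - 201)² = (600 - 201)² = 399² = 159201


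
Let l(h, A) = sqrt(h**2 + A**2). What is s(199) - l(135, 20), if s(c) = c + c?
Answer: 398 - 5*sqrt(745) ≈ 261.53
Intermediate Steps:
s(c) = 2*c
l(h, A) = sqrt(A**2 + h**2)
s(199) - l(135, 20) = 2*199 - sqrt(20**2 + 135**2) = 398 - sqrt(400 + 18225) = 398 - sqrt(18625) = 398 - 5*sqrt(745)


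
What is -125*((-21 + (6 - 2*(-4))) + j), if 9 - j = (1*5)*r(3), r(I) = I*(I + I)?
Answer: 11000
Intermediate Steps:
r(I) = 2*I² (r(I) = I*(2*I) = 2*I²)
j = -81 (j = 9 - 1*5*2*3² = 9 - 5*2*9 = 9 - 5*18 = 9 - 1*90 = 9 - 90 = -81)
-125*((-21 + (6 - 2*(-4))) + j) = -125*((-21 + (6 - 2*(-4))) - 81) = -125*((-21 + (6 + 8)) - 81) = -125*((-21 + 14) - 81) = -125*(-7 - 81) = -125*(-88) = 11000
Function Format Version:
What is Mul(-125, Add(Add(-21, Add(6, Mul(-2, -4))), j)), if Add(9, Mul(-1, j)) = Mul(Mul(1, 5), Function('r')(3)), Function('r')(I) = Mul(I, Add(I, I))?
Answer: 11000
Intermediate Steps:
Function('r')(I) = Mul(2, Pow(I, 2)) (Function('r')(I) = Mul(I, Mul(2, I)) = Mul(2, Pow(I, 2)))
j = -81 (j = Add(9, Mul(-1, Mul(Mul(1, 5), Mul(2, Pow(3, 2))))) = Add(9, Mul(-1, Mul(5, Mul(2, 9)))) = Add(9, Mul(-1, Mul(5, 18))) = Add(9, Mul(-1, 90)) = Add(9, -90) = -81)
Mul(-125, Add(Add(-21, Add(6, Mul(-2, -4))), j)) = Mul(-125, Add(Add(-21, Add(6, Mul(-2, -4))), -81)) = Mul(-125, Add(Add(-21, Add(6, 8)), -81)) = Mul(-125, Add(Add(-21, 14), -81)) = Mul(-125, Add(-7, -81)) = Mul(-125, -88) = 11000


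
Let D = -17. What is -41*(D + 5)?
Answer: 492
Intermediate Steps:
-41*(D + 5) = -41*(-17 + 5) = -41*(-12) = 492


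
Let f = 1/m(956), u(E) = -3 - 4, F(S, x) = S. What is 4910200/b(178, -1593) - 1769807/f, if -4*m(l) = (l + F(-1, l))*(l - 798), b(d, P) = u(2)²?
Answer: 6542641187035/98 ≈ 6.6762e+10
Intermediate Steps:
u(E) = -7
b(d, P) = 49 (b(d, P) = (-7)² = 49)
m(l) = -(-1 + l)*(-798 + l)/4 (m(l) = -(l - 1)*(l - 798)/4 = -(-1 + l)*(-798 + l)/4)
f = -2/75445 (f = 1/(-399/2 - ¼*956² + (799/4)*956) = 1/(-399/2 - ¼*913936 + 190961) = 1/(-399/2 - 228484 + 190961) = 1/(-75445/2) = -2/75445 ≈ -2.6509e-5)
4910200/b(178, -1593) - 1769807/f = 4910200/49 - 1769807/(-2/75445) = 4910200*(1/49) - 1769807*(-75445/2) = 4910200/49 + 133523089115/2 = 6542641187035/98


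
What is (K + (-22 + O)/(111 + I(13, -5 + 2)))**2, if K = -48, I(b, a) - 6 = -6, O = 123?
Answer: 27321529/12321 ≈ 2217.5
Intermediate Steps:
I(b, a) = 0 (I(b, a) = 6 - 6 = 0)
(K + (-22 + O)/(111 + I(13, -5 + 2)))**2 = (-48 + (-22 + 123)/(111 + 0))**2 = (-48 + 101/111)**2 = (-5227/111)**2 = 27321529/12321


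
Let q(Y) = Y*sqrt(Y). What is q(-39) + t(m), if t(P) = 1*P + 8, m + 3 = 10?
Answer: 15 - 39*I*sqrt(39) ≈ 15.0 - 243.55*I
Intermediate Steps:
m = 7 (m = -3 + 10 = 7)
t(P) = 8 + P (t(P) = P + 8 = 8 + P)
q(Y) = Y**(3/2)
q(-39) + t(m) = (-39)**(3/2) + (8 + 7) = -39*I*sqrt(39) + 15 = 15 - 39*I*sqrt(39)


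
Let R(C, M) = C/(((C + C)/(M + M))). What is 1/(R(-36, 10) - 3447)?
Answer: -1/3437 ≈ -0.00029095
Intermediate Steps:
R(C, M) = M (R(C, M) = C/(((2*C)/((2*M)))) = C/(((2*C)*(1/(2*M)))) = C/((C/M)) = C*(M/C) = M)
1/(R(-36, 10) - 3447) = 1/(10 - 3447) = 1/(-3437) = -1/3437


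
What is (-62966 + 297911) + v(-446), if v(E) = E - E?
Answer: 234945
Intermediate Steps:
v(E) = 0
(-62966 + 297911) + v(-446) = (-62966 + 297911) + 0 = 234945 + 0 = 234945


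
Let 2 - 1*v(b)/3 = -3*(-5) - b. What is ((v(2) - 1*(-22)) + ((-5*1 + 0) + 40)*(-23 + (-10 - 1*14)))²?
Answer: 2742336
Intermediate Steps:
v(b) = -39 + 3*b (v(b) = 6 - 3*(-3*(-5) - b) = 6 - 3*(15 - b) = 6 + (-45 + 3*b) = -39 + 3*b)
((v(2) - 1*(-22)) + ((-5*1 + 0) + 40)*(-23 + (-10 - 1*14)))² = (((-39 + 3*2) - 1*(-22)) + ((-5*1 + 0) + 40)*(-23 + (-10 - 1*14)))² = (((-39 + 6) + 22) + ((-5 + 0) + 40)*(-23 + (-10 - 14)))² = ((-33 + 22) + (-5 + 40)*(-23 - 24))² = (-11 + 35*(-47))² = (-11 - 1645)² = (-1656)² = 2742336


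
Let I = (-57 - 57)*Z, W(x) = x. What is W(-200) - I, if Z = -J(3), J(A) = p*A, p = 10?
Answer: -3620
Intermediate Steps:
J(A) = 10*A
Z = -30 (Z = -10*3 = -1*30 = -30)
I = 3420 (I = (-57 - 57)*(-30) = -114*(-30) = 3420)
W(-200) - I = -200 - 1*3420 = -200 - 3420 = -3620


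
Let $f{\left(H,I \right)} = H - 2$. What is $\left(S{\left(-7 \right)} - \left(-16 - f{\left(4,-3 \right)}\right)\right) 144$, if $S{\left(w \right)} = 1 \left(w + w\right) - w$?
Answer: $1584$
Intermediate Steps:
$f{\left(H,I \right)} = -2 + H$ ($f{\left(H,I \right)} = H - 2 = -2 + H$)
$S{\left(w \right)} = w$ ($S{\left(w \right)} = 1 \cdot 2 w - w = 2 w - w = w$)
$\left(S{\left(-7 \right)} - \left(-16 - f{\left(4,-3 \right)}\right)\right) 144 = \left(-7 + \left(\left(49 + \left(-2 + 4\right)\right) - 33\right)\right) 144 = \left(-7 + \left(\left(49 + 2\right) - 33\right)\right) 144 = \left(-7 + \left(51 - 33\right)\right) 144 = \left(-7 + 18\right) 144 = 11 \cdot 144 = 1584$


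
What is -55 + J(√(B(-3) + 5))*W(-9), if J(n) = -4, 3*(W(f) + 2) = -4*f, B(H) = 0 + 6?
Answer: -95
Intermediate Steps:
B(H) = 6
W(f) = -2 - 4*f/3 (W(f) = -2 + (-4*f)/3 = -2 - 4*f/3)
-55 + J(√(B(-3) + 5))*W(-9) = -55 - 4*(-2 - 4/3*(-9)) = -55 - 4*(-2 + 12) = -55 - 4*10 = -55 - 40 = -95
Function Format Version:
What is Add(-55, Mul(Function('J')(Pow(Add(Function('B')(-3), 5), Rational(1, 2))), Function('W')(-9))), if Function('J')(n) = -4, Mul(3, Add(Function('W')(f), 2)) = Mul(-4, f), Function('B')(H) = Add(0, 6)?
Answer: -95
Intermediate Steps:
Function('B')(H) = 6
Function('W')(f) = Add(-2, Mul(Rational(-4, 3), f)) (Function('W')(f) = Add(-2, Mul(Rational(1, 3), Mul(-4, f))) = Add(-2, Mul(Rational(-4, 3), f)))
Add(-55, Mul(Function('J')(Pow(Add(Function('B')(-3), 5), Rational(1, 2))), Function('W')(-9))) = Add(-55, Mul(-4, Add(-2, Mul(Rational(-4, 3), -9)))) = Add(-55, Mul(-4, Add(-2, 12))) = Add(-55, Mul(-4, 10)) = Add(-55, -40) = -95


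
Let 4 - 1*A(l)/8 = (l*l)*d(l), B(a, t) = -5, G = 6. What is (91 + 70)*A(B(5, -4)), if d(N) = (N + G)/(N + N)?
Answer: 8372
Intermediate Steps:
d(N) = (6 + N)/(2*N) (d(N) = (N + 6)/(N + N) = (6 + N)/((2*N)) = (6 + N)*(1/(2*N)) = (6 + N)/(2*N))
A(l) = 32 - 4*l*(6 + l) (A(l) = 32 - 8*l*l*(6 + l)/(2*l) = 32 - 8*l**2*(6 + l)/(2*l) = 32 - 4*l*(6 + l))
(91 + 70)*A(B(5, -4)) = (91 + 70)*(32 - 4*(-5)*(6 - 5)) = 161*(32 - 4*(-5)*1) = 161*(32 + 20) = 161*52 = 8372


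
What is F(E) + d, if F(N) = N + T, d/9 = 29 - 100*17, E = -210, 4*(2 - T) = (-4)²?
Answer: -15251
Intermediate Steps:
T = -2 (T = 2 - ¼*(-4)² = 2 - ¼*16 = 2 - 4 = -2)
d = -15039 (d = 9*(29 - 100*17) = 9*(29 - 1700) = 9*(-1671) = -15039)
F(N) = -2 + N (F(N) = N - 2 = -2 + N)
F(E) + d = (-2 - 210) - 15039 = -212 - 15039 = -15251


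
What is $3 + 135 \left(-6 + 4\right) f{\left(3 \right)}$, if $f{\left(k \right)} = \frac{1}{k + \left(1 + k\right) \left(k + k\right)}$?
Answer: $-7$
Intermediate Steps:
$f{\left(k \right)} = \frac{1}{k + 2 k \left(1 + k\right)}$ ($f{\left(k \right)} = \frac{1}{k + \left(1 + k\right) 2 k} = \frac{1}{k + 2 k \left(1 + k\right)}$)
$3 + 135 \left(-6 + 4\right) f{\left(3 \right)} = 3 + 135 \left(-6 + 4\right) \frac{1}{3 \left(3 + 2 \cdot 3\right)} = 3 + 135 \left(- 2 \frac{1}{3 \left(3 + 6\right)}\right) = 3 + 135 \left(- 2 \frac{1}{3 \cdot 9}\right) = 3 + 135 \left(- 2 \cdot \frac{1}{3} \cdot \frac{1}{9}\right) = 3 + 135 \left(\left(-2\right) \frac{1}{27}\right) = 3 + 135 \left(- \frac{2}{27}\right) = 3 - 10 = -7$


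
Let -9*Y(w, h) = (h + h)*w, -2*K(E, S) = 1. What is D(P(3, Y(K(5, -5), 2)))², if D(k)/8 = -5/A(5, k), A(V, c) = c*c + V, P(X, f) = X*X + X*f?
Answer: 32400/196249 ≈ 0.16510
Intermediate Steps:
K(E, S) = -½ (K(E, S) = -½*1 = -½)
Y(w, h) = -2*h*w/9 (Y(w, h) = -(h + h)*w/9 = -2*h*w/9)
P(X, f) = X² + X*f
A(V, c) = V + c² (A(V, c) = c² + V = V + c²)
D(k) = -40/(5 + k²) (D(k) = 8*(-5/(5 + k²)) = -40/(5 + k²))
D(P(3, Y(K(5, -5), 2)))² = (-40/(5 + (3*(3 - 2/9*2*(-½)))²))² = (-40/(5 + (3*(3 + 2/9))²))² = (-40/(5 + (3*(29/9))²))² = (-40/(5 + (29/3)²))² = (-40/(5 + 841/9))² = (-40/886/9)² = (-40*9/886)² = (-180/443)² = 32400/196249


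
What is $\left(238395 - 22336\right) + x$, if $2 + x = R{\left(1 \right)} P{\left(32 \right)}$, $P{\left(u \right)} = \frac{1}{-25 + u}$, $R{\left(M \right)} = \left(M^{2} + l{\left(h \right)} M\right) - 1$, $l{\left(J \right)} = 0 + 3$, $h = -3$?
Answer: $\frac{1512402}{7} \approx 2.1606 \cdot 10^{5}$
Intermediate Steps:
$l{\left(J \right)} = 3$
$R{\left(M \right)} = -1 + M^{2} + 3 M$ ($R{\left(M \right)} = \left(M^{2} + 3 M\right) - 1 = -1 + M^{2} + 3 M$)
$x = - \frac{11}{7}$ ($x = -2 + \frac{-1 + 1^{2} + 3 \cdot 1}{-25 + 32} = -2 + \frac{-1 + 1 + 3}{7} = -2 + 3 \cdot \frac{1}{7} = -2 + \frac{3}{7} = - \frac{11}{7} \approx -1.5714$)
$\left(238395 - 22336\right) + x = \left(238395 - 22336\right) - \frac{11}{7} = 216059 - \frac{11}{7} = \frac{1512402}{7}$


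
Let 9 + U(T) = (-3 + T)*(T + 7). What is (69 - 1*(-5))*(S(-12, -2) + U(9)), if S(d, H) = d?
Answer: 5550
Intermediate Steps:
U(T) = -9 + (-3 + T)*(7 + T) (U(T) = -9 + (-3 + T)*(T + 7) = -9 + (-3 + T)*(7 + T))
(69 - 1*(-5))*(S(-12, -2) + U(9)) = (69 - 1*(-5))*(-12 + (-30 + 9**2 + 4*9)) = (69 + 5)*(-12 + (-30 + 81 + 36)) = 74*(-12 + 87) = 74*75 = 5550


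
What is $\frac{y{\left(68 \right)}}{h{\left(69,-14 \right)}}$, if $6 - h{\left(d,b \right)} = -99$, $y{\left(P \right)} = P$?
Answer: $\frac{68}{105} \approx 0.64762$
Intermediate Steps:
$h{\left(d,b \right)} = 105$ ($h{\left(d,b \right)} = 6 - -99 = 6 + 99 = 105$)
$\frac{y{\left(68 \right)}}{h{\left(69,-14 \right)}} = \frac{68}{105}$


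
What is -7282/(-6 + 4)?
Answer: 3641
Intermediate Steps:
-7282/(-6 + 4) = -7282/(-2) = -½*(-7282) = 3641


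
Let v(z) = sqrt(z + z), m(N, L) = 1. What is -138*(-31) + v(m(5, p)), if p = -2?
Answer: 4278 + sqrt(2) ≈ 4279.4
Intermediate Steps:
v(z) = sqrt(2)*sqrt(z) (v(z) = sqrt(2*z) = sqrt(2)*sqrt(z))
-138*(-31) + v(m(5, p)) = -138*(-31) + sqrt(2)*sqrt(1) = 4278 + sqrt(2)*1 = 4278 + sqrt(2)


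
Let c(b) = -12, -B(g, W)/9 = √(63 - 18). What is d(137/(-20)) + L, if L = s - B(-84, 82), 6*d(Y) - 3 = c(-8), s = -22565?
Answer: -45133/2 + 27*√5 ≈ -22506.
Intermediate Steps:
B(g, W) = -27*√5 (B(g, W) = -9*√(63 - 18) = -27*√5)
d(Y) = -3/2 (d(Y) = ½ + (⅙)*(-12) = ½ - 2 = -3/2)
L = -22565 + 27*√5 (L = -22565 - (-27)*√5 = -22565 + 27*√5 ≈ -22505.)
d(137/(-20)) + L = -3/2 + (-22565 + 27*√5) = -45133/2 + 27*√5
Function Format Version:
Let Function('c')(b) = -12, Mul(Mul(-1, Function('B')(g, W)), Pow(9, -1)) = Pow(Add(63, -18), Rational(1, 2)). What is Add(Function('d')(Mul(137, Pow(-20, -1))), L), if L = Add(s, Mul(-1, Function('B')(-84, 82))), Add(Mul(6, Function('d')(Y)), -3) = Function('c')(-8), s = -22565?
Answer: Add(Rational(-45133, 2), Mul(27, Pow(5, Rational(1, 2)))) ≈ -22506.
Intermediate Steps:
Function('B')(g, W) = Mul(-27, Pow(5, Rational(1, 2))) (Function('B')(g, W) = Mul(-9, Pow(Add(63, -18), Rational(1, 2))) = Mul(-9, Pow(45, Rational(1, 2))) = Mul(-9, Mul(3, Pow(5, Rational(1, 2)))) = Mul(-27, Pow(5, Rational(1, 2))))
Function('d')(Y) = Rational(-3, 2) (Function('d')(Y) = Add(Rational(1, 2), Mul(Rational(1, 6), -12)) = Add(Rational(1, 2), -2) = Rational(-3, 2))
L = Add(-22565, Mul(27, Pow(5, Rational(1, 2)))) (L = Add(-22565, Mul(-1, Mul(-27, Pow(5, Rational(1, 2))))) = Add(-22565, Mul(27, Pow(5, Rational(1, 2)))) ≈ -22505.)
Add(Function('d')(Mul(137, Pow(-20, -1))), L) = Add(Rational(-3, 2), Add(-22565, Mul(27, Pow(5, Rational(1, 2))))) = Add(Rational(-45133, 2), Mul(27, Pow(5, Rational(1, 2))))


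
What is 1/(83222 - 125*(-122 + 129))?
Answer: 1/82347 ≈ 1.2144e-5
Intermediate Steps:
1/(83222 - 125*(-122 + 129)) = 1/(83222 - 125*7) = 1/(83222 - 875) = 1/82347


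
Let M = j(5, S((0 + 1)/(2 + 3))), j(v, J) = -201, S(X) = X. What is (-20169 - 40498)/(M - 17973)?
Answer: 60667/18174 ≈ 3.3381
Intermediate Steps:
M = -201
(-20169 - 40498)/(M - 17973) = (-20169 - 40498)/(-201 - 17973) = -60667/(-18174) = -60667*(-1/18174) = 60667/18174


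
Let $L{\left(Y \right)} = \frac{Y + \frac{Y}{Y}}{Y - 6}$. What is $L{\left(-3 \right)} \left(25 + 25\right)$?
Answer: $\frac{100}{9} \approx 11.111$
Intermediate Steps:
$L{\left(Y \right)} = \frac{1 + Y}{-6 + Y}$ ($L{\left(Y \right)} = \frac{Y + 1}{-6 + Y} = \frac{1 + Y}{-6 + Y}$)
$L{\left(-3 \right)} \left(25 + 25\right) = \frac{1 - 3}{-6 - 3} \left(25 + 25\right) = \frac{1}{-9} \left(-2\right) 50 = \left(- \frac{1}{9}\right) \left(-2\right) 50 = \frac{2}{9} \cdot 50 = \frac{100}{9}$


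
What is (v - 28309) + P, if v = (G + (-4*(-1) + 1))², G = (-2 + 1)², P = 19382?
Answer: -8891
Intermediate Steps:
G = 1 (G = (-1)² = 1)
v = 36 (v = (1 + (-4*(-1) + 1))² = (1 + (4 + 1))² = (1 + 5)² = 6² = 36)
(v - 28309) + P = (36 - 28309) + 19382 = -28273 + 19382 = -8891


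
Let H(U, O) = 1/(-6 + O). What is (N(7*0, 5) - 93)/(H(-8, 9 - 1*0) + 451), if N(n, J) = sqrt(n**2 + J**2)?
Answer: -132/677 ≈ -0.19498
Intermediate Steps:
N(n, J) = sqrt(J**2 + n**2)
(N(7*0, 5) - 93)/(H(-8, 9 - 1*0) + 451) = (sqrt(5**2 + (7*0)**2) - 93)/(1/(-6 + (9 - 1*0)) + 451) = (sqrt(25 + 0**2) - 93)/(1/(-6 + (9 + 0)) + 451) = (sqrt(25 + 0) - 93)/(1/(-6 + 9) + 451) = (sqrt(25) - 93)/(1/3 + 451) = (5 - 93)/(1/3 + 451) = -88/1354/3 = -88*3/1354 = -132/677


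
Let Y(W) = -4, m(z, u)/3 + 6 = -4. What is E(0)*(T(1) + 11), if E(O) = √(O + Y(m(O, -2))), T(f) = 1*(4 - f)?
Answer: 28*I ≈ 28.0*I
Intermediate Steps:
m(z, u) = -30 (m(z, u) = -18 + 3*(-4) = -18 - 12 = -30)
T(f) = 4 - f
E(O) = √(-4 + O) (E(O) = √(O - 4) = √(-4 + O))
E(0)*(T(1) + 11) = √(-4 + 0)*((4 - 1*1) + 11) = √(-4)*((4 - 1) + 11) = (2*I)*(3 + 11) = (2*I)*14 = 28*I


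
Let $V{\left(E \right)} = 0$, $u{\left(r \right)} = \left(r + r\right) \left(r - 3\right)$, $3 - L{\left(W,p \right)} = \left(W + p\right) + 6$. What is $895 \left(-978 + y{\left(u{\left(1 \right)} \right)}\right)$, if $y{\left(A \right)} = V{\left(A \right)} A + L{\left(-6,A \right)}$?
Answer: $-869045$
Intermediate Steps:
$L{\left(W,p \right)} = -3 - W - p$ ($L{\left(W,p \right)} = 3 - \left(\left(W + p\right) + 6\right) = 3 - \left(6 + W + p\right) = -3 - W - p$)
$u{\left(r \right)} = 2 r \left(-3 + r\right)$
$y{\left(A \right)} = 3 - A$ ($y{\left(A \right)} = 0 A - \left(-3 + A\right) = 0 - \left(-3 + A\right) = 3 - A$)
$895 \left(-978 + y{\left(u{\left(1 \right)} \right)}\right) = 895 \left(-978 - \left(-3 + 2 \cdot 1 \left(-3 + 1\right)\right)\right) = 895 \left(-978 - \left(-3 + 2 \cdot 1 \left(-2\right)\right)\right) = 895 \left(-978 + \left(3 - -4\right)\right) = 895 \left(-978 + \left(3 + 4\right)\right) = 895 \left(-978 + 7\right) = 895 \left(-971\right) = -869045$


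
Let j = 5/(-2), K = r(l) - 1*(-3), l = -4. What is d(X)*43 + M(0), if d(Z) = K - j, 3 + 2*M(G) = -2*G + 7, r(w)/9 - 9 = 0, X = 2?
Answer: 7443/2 ≈ 3721.5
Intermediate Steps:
r(w) = 81 (r(w) = 81 + 9*0 = 81 + 0 = 81)
M(G) = 2 - G (M(G) = -3/2 + (-2*G + 7)/2 = -3/2 + (7 - 2*G)/2 = -3/2 + (7/2 - G) = 2 - G)
K = 84 (K = 81 - 1*(-3) = 81 + 3 = 84)
j = -5/2 (j = 5*(-½) = -5/2 ≈ -2.5000)
d(Z) = 173/2 (d(Z) = 84 - 1*(-5/2) = 84 + 5/2 = 173/2)
d(X)*43 + M(0) = (173/2)*43 + (2 - 1*0) = 7439/2 + (2 + 0) = 7439/2 + 2 = 7443/2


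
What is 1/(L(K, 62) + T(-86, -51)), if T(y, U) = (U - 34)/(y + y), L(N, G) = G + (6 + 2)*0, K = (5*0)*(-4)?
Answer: 172/10749 ≈ 0.016001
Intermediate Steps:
K = 0 (K = 0*(-4) = 0)
L(N, G) = G (L(N, G) = G + 8*0 = G + 0 = G)
T(y, U) = (-34 + U)/(2*y) (T(y, U) = (-34 + U)/((2*y)) = (-34 + U)*(1/(2*y)) = (-34 + U)/(2*y))
1/(L(K, 62) + T(-86, -51)) = 1/(62 + (1/2)*(-34 - 51)/(-86)) = 1/(62 + (1/2)*(-1/86)*(-85)) = 1/(62 + 85/172) = 1/(10749/172) = 172/10749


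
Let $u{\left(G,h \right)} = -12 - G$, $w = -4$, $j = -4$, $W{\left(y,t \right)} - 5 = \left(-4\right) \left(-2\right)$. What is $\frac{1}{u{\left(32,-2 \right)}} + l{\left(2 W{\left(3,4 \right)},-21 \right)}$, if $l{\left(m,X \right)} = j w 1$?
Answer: $\frac{703}{44} \approx 15.977$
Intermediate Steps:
$W{\left(y,t \right)} = 13$ ($W{\left(y,t \right)} = 5 - -8 = 5 + 8 = 13$)
$l{\left(m,X \right)} = 16$ ($l{\left(m,X \right)} = \left(-4\right) \left(-4\right) 1 = 16 \cdot 1 = 16$)
$\frac{1}{u{\left(32,-2 \right)}} + l{\left(2 W{\left(3,4 \right)},-21 \right)} = \frac{1}{-12 - 32} + 16 = \frac{1}{-44} + 16 = - \frac{1}{44} + 16 = \frac{703}{44}$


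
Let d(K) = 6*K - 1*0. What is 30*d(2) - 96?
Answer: 264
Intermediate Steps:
d(K) = 6*K (d(K) = 6*K + 0 = 6*K)
30*d(2) - 96 = 30*(6*2) - 96 = 30*12 - 96 = 360 - 96 = 264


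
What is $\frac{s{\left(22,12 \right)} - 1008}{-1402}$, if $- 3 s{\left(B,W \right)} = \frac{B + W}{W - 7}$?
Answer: $\frac{7577}{10515} \approx 0.72059$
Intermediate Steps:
$s{\left(B,W \right)} = - \frac{B + W}{3 \left(-7 + W\right)}$ ($s{\left(B,W \right)} = - \frac{\left(B + W\right) \frac{1}{W - 7}}{3} = - \frac{\left(B + W\right) \frac{1}{-7 + W}}{3} = - \frac{\frac{1}{-7 + W} \left(B + W\right)}{3} = - \frac{B + W}{3 \left(-7 + W\right)}$)
$\frac{s{\left(22,12 \right)} - 1008}{-1402} = \frac{\frac{\left(-1\right) 22 - 12}{3 \left(-7 + 12\right)} - 1008}{-1402} = \left(\frac{-22 - 12}{3 \cdot 5} - 1008\right) \left(- \frac{1}{1402}\right) = \left(\frac{1}{3} \cdot \frac{1}{5} \left(-34\right) - 1008\right) \left(- \frac{1}{1402}\right) = \left(- \frac{34}{15} - 1008\right) \left(- \frac{1}{1402}\right) = \left(- \frac{15154}{15}\right) \left(- \frac{1}{1402}\right) = \frac{7577}{10515}$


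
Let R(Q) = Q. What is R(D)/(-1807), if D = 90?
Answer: -90/1807 ≈ -0.049806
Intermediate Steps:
R(D)/(-1807) = 90/(-1807) = 90*(-1/1807) = -90/1807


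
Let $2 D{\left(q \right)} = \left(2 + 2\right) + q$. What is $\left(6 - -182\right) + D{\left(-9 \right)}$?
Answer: $\frac{371}{2} \approx 185.5$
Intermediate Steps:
$D{\left(q \right)} = 2 + \frac{q}{2}$ ($D{\left(q \right)} = \frac{\left(2 + 2\right) + q}{2} = \frac{4 + q}{2} = 2 + \frac{q}{2}$)
$\left(6 - -182\right) + D{\left(-9 \right)} = \left(6 - -182\right) + \left(2 + \frac{1}{2} \left(-9\right)\right) = \left(6 + 182\right) + \left(2 - \frac{9}{2}\right) = 188 - \frac{5}{2} = \frac{371}{2}$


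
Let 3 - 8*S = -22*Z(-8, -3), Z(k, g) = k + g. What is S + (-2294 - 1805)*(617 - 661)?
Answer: 1442609/8 ≈ 1.8033e+5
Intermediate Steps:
Z(k, g) = g + k
S = -239/8 (S = 3/8 - (-11)*(-3 - 8)/4 = 3/8 - (-11)*(-11)/4 = 3/8 - 1/8*242 = 3/8 - 121/4 = -239/8 ≈ -29.875)
S + (-2294 - 1805)*(617 - 661) = -239/8 + (-2294 - 1805)*(617 - 661) = -239/8 - 4099*(-44) = -239/8 + 180356 = 1442609/8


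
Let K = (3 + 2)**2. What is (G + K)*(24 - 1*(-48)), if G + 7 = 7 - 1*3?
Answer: 1584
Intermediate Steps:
K = 25 (K = 5**2 = 25)
G = -3 (G = -7 + (7 - 1*3) = -7 + (7 - 3) = -7 + 4 = -3)
(G + K)*(24 - 1*(-48)) = (-3 + 25)*(24 - 1*(-48)) = 22*(24 + 48) = 22*72 = 1584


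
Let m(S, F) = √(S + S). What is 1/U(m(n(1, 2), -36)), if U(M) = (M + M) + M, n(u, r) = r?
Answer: ⅙ ≈ 0.16667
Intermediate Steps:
m(S, F) = √2*√S (m(S, F) = √(2*S) = √2*√S)
U(M) = 3*M (U(M) = 2*M + M = 3*M)
1/U(m(n(1, 2), -36)) = 1/(3*(√2*√2)) = 1/(3*2) = 1/6 = ⅙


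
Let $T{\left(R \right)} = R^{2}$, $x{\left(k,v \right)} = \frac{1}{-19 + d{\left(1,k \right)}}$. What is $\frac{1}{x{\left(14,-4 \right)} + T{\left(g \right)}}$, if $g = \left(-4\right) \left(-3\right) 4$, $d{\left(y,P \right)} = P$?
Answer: $\frac{5}{11519} \approx 0.00043407$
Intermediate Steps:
$g = 48$ ($g = 12 \cdot 4 = 48$)
$x{\left(k,v \right)} = \frac{1}{-19 + k}$
$\frac{1}{x{\left(14,-4 \right)} + T{\left(g \right)}} = \frac{1}{\frac{1}{-19 + 14} + 48^{2}} = \frac{1}{\frac{1}{-5} + 2304} = \frac{1}{- \frac{1}{5} + 2304} = \frac{1}{\frac{11519}{5}} = \frac{5}{11519}$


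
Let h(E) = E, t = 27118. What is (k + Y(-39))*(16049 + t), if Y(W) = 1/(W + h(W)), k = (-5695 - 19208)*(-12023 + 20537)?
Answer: -237963599594953/26 ≈ -9.1524e+12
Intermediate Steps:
k = -212024142 (k = -24903*8514 = -212024142)
Y(W) = 1/(2*W) (Y(W) = 1/(W + W) = 1/(2*W))
(k + Y(-39))*(16049 + t) = (-212024142 + (½)/(-39))*(16049 + 27118) = (-212024142 + (½)*(-1/39))*43167 = (-212024142 - 1/78)*43167 = -16537883077/78*43167 = -237963599594953/26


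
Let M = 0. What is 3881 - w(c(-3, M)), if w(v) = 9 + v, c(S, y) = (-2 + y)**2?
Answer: 3868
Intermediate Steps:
3881 - w(c(-3, M)) = 3881 - (9 + (-2 + 0)**2) = 3881 - (9 + (-2)**2) = 3881 - (9 + 4) = 3881 - 1*13 = 3881 - 13 = 3868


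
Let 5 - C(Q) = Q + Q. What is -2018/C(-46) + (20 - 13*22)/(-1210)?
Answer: -1207989/58685 ≈ -20.584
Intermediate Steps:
C(Q) = 5 - 2*Q (C(Q) = 5 - (Q + Q) = 5 - 2*Q)
-2018/C(-46) + (20 - 13*22)/(-1210) = -2018/(5 - 2*(-46)) + (20 - 13*22)/(-1210) = -2018/(5 + 92) + (20 - 286)*(-1/1210) = -2018/97 - 266*(-1/1210) = -2018*1/97 + 133/605 = -2018/97 + 133/605 = -1207989/58685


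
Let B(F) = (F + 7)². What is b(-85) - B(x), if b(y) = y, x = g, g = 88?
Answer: -9110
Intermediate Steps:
x = 88
B(F) = (7 + F)²
b(-85) - B(x) = -85 - (7 + 88)² = -85 - 1*95² = -85 - 1*9025 = -85 - 9025 = -9110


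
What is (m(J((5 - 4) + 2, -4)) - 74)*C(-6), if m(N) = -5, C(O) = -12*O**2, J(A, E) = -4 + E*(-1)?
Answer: 34128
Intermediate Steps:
J(A, E) = -4 - E
(m(J((5 - 4) + 2, -4)) - 74)*C(-6) = (-5 - 74)*(-12*(-6)**2) = -(-948)*36 = -79*(-432) = 34128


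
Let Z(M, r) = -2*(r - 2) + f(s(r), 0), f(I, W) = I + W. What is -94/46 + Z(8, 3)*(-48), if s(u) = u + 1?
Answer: -2255/23 ≈ -98.043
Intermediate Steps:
s(u) = 1 + u
Z(M, r) = 5 - r (Z(M, r) = -2*(r - 2) + ((1 + r) + 0) = -2*(-2 + r) + (1 + r) = (4 - 2*r) + (1 + r) = 5 - r)
-94/46 + Z(8, 3)*(-48) = -94/46 + (5 - 1*3)*(-48) = -94*1/46 + (5 - 3)*(-48) = -47/23 + 2*(-48) = -47/23 - 96 = -2255/23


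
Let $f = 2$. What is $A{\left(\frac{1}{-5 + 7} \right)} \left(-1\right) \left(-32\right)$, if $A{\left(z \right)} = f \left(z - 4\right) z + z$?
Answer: $-96$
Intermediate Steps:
$A{\left(z \right)} = z + z \left(-8 + 2 z\right)$ ($A{\left(z \right)} = 2 \left(z - 4\right) z + z = 2 \left(-4 + z\right) z + z = \left(-8 + 2 z\right) z + z = z \left(-8 + 2 z\right) + z = z + z \left(-8 + 2 z\right)$)
$A{\left(\frac{1}{-5 + 7} \right)} \left(-1\right) \left(-32\right) = \frac{-7 + \frac{2}{-5 + 7}}{-5 + 7} \left(-1\right) \left(-32\right) = \frac{-7 + \frac{2}{2}}{2} \left(-1\right) \left(-32\right) = \frac{-7 + 2 \cdot \frac{1}{2}}{2} \left(-1\right) \left(-32\right) = \frac{-7 + 1}{2} \left(-1\right) \left(-32\right) = \frac{1}{2} \left(-6\right) \left(-1\right) \left(-32\right) = \left(-3\right) \left(-1\right) \left(-32\right) = 3 \left(-32\right) = -96$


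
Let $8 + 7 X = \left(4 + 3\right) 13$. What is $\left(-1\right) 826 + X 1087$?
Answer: $\frac{84439}{7} \approx 12063.0$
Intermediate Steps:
$X = \frac{83}{7}$ ($X = - \frac{8}{7} + \frac{\left(4 + 3\right) 13}{7} = - \frac{8}{7} + \frac{7 \cdot 13}{7} = - \frac{8}{7} + \frac{1}{7} \cdot 91 = - \frac{8}{7} + 13 = \frac{83}{7} \approx 11.857$)
$\left(-1\right) 826 + X 1087 = \left(-1\right) 826 + \frac{83}{7} \cdot 1087 = -826 + \frac{90221}{7} = \frac{84439}{7}$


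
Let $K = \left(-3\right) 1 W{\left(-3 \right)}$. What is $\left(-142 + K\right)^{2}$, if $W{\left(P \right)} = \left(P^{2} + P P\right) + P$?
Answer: $34969$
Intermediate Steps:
$W{\left(P \right)} = P + 2 P^{2}$ ($W{\left(P \right)} = \left(P^{2} + P^{2}\right) + P = 2 P^{2} + P = P + 2 P^{2}$)
$K = -45$ ($K = \left(-3\right) 1 \left(- 3 \left(1 + 2 \left(-3\right)\right)\right) = - 3 \left(- 3 \left(1 - 6\right)\right) = - 3 \left(\left(-3\right) \left(-5\right)\right) = \left(-3\right) 15 = -45$)
$\left(-142 + K\right)^{2} = \left(-142 - 45\right)^{2} = \left(-187\right)^{2} = 34969$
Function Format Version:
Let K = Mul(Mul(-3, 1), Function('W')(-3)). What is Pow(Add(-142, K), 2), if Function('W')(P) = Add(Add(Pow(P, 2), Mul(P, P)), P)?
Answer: 34969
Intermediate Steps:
Function('W')(P) = Add(P, Mul(2, Pow(P, 2))) (Function('W')(P) = Add(Add(Pow(P, 2), Pow(P, 2)), P) = Add(Mul(2, Pow(P, 2)), P) = Add(P, Mul(2, Pow(P, 2))))
K = -45 (K = Mul(Mul(-3, 1), Mul(-3, Add(1, Mul(2, -3)))) = Mul(-3, Mul(-3, Add(1, -6))) = Mul(-3, Mul(-3, -5)) = Mul(-3, 15) = -45)
Pow(Add(-142, K), 2) = Pow(Add(-142, -45), 2) = Pow(-187, 2) = 34969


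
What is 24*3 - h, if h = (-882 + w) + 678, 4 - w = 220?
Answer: 492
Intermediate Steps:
w = -216 (w = 4 - 1*220 = 4 - 220 = -216)
h = -420 (h = (-882 - 216) + 678 = -1098 + 678 = -420)
24*3 - h = 24*3 - 1*(-420) = 72 + 420 = 492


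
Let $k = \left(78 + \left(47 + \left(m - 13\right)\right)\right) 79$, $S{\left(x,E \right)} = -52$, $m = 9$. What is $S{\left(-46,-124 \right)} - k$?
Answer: $-9611$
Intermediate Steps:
$k = 9559$ ($k = \left(78 + \left(47 + \left(9 - 13\right)\right)\right) 79 = \left(78 + \left(47 - 4\right)\right) 79 = \left(78 + 43\right) 79 = 121 \cdot 79 = 9559$)
$S{\left(-46,-124 \right)} - k = -52 - 9559 = -9611$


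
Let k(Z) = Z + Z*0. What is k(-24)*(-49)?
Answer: 1176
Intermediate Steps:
k(Z) = Z (k(Z) = Z + 0 = Z)
k(-24)*(-49) = -24*(-49) = 1176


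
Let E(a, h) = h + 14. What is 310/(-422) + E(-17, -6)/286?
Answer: -21321/30173 ≈ -0.70662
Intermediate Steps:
E(a, h) = 14 + h
310/(-422) + E(-17, -6)/286 = 310/(-422) + (14 - 6)/286 = 310*(-1/422) + 8*(1/286) = -155/211 + 4/143 = -21321/30173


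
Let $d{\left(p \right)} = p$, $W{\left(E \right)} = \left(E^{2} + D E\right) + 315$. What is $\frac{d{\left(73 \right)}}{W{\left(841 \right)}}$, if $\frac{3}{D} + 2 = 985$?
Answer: $\frac{71759}{695569391} \approx 0.00010317$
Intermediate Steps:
$D = \frac{3}{983}$ ($D = \frac{3}{-2 + 985} = \frac{3}{983} \approx 0.0030519$)
$W{\left(E \right)} = 315 + E^{2} + \frac{3 E}{983}$ ($W{\left(E \right)} = \left(E^{2} + \frac{3 E}{983}\right) + 315 = 315 + E^{2} + \frac{3 E}{983}$)
$\frac{d{\left(73 \right)}}{W{\left(841 \right)}} = \frac{73}{315 + 841^{2} + \frac{3}{983} \cdot 841} = \frac{73}{315 + 707281 + \frac{2523}{983}} = \frac{73}{\frac{695569391}{983}} = 73 \cdot \frac{983}{695569391} = \frac{71759}{695569391}$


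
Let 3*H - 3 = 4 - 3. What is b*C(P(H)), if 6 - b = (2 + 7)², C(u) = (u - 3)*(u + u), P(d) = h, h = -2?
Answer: -1500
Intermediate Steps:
H = 4/3 (H = 1 + (4 - 3)/3 = 1 + (⅓)*1 = 1 + ⅓ = 4/3 ≈ 1.3333)
P(d) = -2
C(u) = 2*u*(-3 + u) (C(u) = (-3 + u)*(2*u) = 2*u*(-3 + u))
b = -75 (b = 6 - (2 + 7)² = 6 - 1*9² = 6 - 1*81 = 6 - 81 = -75)
b*C(P(H)) = -150*(-2)*(-3 - 2) = -150*(-2)*(-5) = -75*20 = -1500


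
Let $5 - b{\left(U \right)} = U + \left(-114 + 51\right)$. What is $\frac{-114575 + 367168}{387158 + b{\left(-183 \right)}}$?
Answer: $\frac{22963}{35219} \approx 0.65201$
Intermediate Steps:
$b{\left(U \right)} = 68 - U$ ($b{\left(U \right)} = 5 - \left(U + \left(-114 + 51\right)\right) = 5 - \left(U - 63\right) = 5 - \left(-63 + U\right) = 68 - U$)
$\frac{-114575 + 367168}{387158 + b{\left(-183 \right)}} = \frac{-114575 + 367168}{387158 + \left(68 - -183\right)} = \frac{252593}{387158 + \left(68 + 183\right)} = \frac{252593}{387158 + 251} = \frac{252593}{387409} = 252593 \cdot \frac{1}{387409} = \frac{22963}{35219}$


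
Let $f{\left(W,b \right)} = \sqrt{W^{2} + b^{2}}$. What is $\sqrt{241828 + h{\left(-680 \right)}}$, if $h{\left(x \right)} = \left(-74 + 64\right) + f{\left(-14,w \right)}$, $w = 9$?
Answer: $\sqrt{241818 + \sqrt{277}} \approx 491.77$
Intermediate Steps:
$h{\left(x \right)} = -10 + \sqrt{277}$ ($h{\left(x \right)} = \left(-74 + 64\right) + \sqrt{\left(-14\right)^{2} + 9^{2}} = -10 + \sqrt{196 + 81} = -10 + \sqrt{277}$)
$\sqrt{241828 + h{\left(-680 \right)}} = \sqrt{241828 - \left(10 - \sqrt{277}\right)} = \sqrt{241818 + \sqrt{277}}$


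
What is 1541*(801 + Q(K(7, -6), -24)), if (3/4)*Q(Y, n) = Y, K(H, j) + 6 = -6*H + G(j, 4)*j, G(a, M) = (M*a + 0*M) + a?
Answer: 1505557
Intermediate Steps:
G(a, M) = a + M*a (G(a, M) = (M*a + 0) + a = M*a + a = a + M*a)
K(H, j) = -6 - 6*H + 5*j**2 (K(H, j) = -6 + (-6*H + (j*(1 + 4))*j) = -6 + (-6*H + (j*5)*j) = -6 + (-6*H + (5*j)*j) = -6 + (-6*H + 5*j**2) = -6 - 6*H + 5*j**2)
Q(Y, n) = 4*Y/3
1541*(801 + Q(K(7, -6), -24)) = 1541*(801 + 4*(-6 - 6*7 + 5*(-6)**2)/3) = 1541*(801 + 4*(-6 - 42 + 5*36)/3) = 1541*(801 + 4*(-6 - 42 + 180)/3) = 1541*(801 + (4/3)*132) = 1541*(801 + 176) = 1541*977 = 1505557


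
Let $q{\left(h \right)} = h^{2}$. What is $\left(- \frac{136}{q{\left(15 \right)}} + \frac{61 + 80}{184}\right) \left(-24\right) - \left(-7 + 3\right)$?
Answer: $\frac{199}{1725} \approx 0.11536$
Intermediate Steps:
$\left(- \frac{136}{q{\left(15 \right)}} + \frac{61 + 80}{184}\right) \left(-24\right) - \left(-7 + 3\right) = \left(- \frac{136}{15^{2}} + \frac{61 + 80}{184}\right) \left(-24\right) - \left(-7 + 3\right) = \left(- \frac{136}{225} + 141 \cdot \frac{1}{184}\right) \left(-24\right) - -4 = \left(\left(-136\right) \frac{1}{225} + \frac{141}{184}\right) \left(-24\right) + 4 = \left(- \frac{136}{225} + \frac{141}{184}\right) \left(-24\right) + 4 = \frac{6701}{41400} \left(-24\right) + 4 = - \frac{6701}{1725} + 4 = \frac{199}{1725}$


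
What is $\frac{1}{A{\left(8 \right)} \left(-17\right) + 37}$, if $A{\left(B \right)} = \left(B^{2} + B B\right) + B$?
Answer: $- \frac{1}{2275} \approx -0.00043956$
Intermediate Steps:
$A{\left(B \right)} = B + 2 B^{2}$ ($A{\left(B \right)} = \left(B^{2} + B^{2}\right) + B = 2 B^{2} + B = B + 2 B^{2}$)
$\frac{1}{A{\left(8 \right)} \left(-17\right) + 37} = \frac{1}{8 \left(1 + 2 \cdot 8\right) \left(-17\right) + 37} = \frac{1}{8 \left(1 + 16\right) \left(-17\right) + 37} = \frac{1}{8 \cdot 17 \left(-17\right) + 37} = \frac{1}{136 \left(-17\right) + 37} = \frac{1}{-2312 + 37} = \frac{1}{-2275} = - \frac{1}{2275}$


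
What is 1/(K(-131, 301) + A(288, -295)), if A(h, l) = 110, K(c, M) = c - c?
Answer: 1/110 ≈ 0.0090909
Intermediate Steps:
K(c, M) = 0
1/(K(-131, 301) + A(288, -295)) = 1/(0 + 110) = 1/110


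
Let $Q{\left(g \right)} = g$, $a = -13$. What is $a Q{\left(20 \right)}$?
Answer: $-260$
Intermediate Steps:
$a Q{\left(20 \right)} = \left(-13\right) 20 = -260$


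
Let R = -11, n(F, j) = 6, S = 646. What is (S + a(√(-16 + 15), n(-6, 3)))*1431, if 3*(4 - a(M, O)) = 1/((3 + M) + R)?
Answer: 60463566/65 + 477*I/65 ≈ 9.3021e+5 + 7.3385*I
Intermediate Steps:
a(M, O) = 4 - 1/(3*(-8 + M)) (a(M, O) = 4 - 1/(3*((3 + M) - 11)) = 4 - 1/(3*(-8 + M)))
(S + a(√(-16 + 15), n(-6, 3)))*1431 = (646 + (-97 + 12*√(-16 + 15))/(3*(-8 + √(-16 + 15))))*1431 = (646 + (-97 + 12*√(-1))/(3*(-8 + √(-1))))*1431 = (646 + (-97 + 12*I)/(3*(-8 + I)))*1431 = (646 + ((-8 - I)/65)*(-97 + 12*I)/3)*1431 = (646 + (-97 + 12*I)*(-8 - I)/195)*1431 = 924426 + 477*(-97 + 12*I)*(-8 - I)/65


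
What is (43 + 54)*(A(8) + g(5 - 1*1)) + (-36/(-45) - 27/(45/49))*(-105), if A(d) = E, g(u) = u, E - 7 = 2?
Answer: 4264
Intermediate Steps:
E = 9 (E = 7 + 2 = 9)
A(d) = 9
(43 + 54)*(A(8) + g(5 - 1*1)) + (-36/(-45) - 27/(45/49))*(-105) = (43 + 54)*(9 + (5 - 1*1)) + (-36/(-45) - 27/(45/49))*(-105) = 97*(9 + (5 - 1)) + (-36*(-1/45) - 27/(45*(1/49)))*(-105) = 97*(9 + 4) + (4/5 - 27/45/49)*(-105) = 97*13 + (4/5 - 27*49/45)*(-105) = 1261 + (4/5 - 147/5)*(-105) = 1261 - 143/5*(-105) = 1261 + 3003 = 4264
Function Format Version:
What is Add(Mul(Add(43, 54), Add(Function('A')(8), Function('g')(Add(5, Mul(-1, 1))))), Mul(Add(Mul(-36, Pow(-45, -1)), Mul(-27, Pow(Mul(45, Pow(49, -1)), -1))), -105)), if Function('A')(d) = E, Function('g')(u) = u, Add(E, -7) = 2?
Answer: 4264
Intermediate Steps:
E = 9 (E = Add(7, 2) = 9)
Function('A')(d) = 9
Add(Mul(Add(43, 54), Add(Function('A')(8), Function('g')(Add(5, Mul(-1, 1))))), Mul(Add(Mul(-36, Pow(-45, -1)), Mul(-27, Pow(Mul(45, Pow(49, -1)), -1))), -105)) = Add(Mul(Add(43, 54), Add(9, Add(5, Mul(-1, 1)))), Mul(Add(Mul(-36, Pow(-45, -1)), Mul(-27, Pow(Mul(45, Pow(49, -1)), -1))), -105)) = Add(Mul(97, Add(9, Add(5, -1))), Mul(Add(Mul(-36, Rational(-1, 45)), Mul(-27, Pow(Mul(45, Rational(1, 49)), -1))), -105)) = Add(Mul(97, Add(9, 4)), Mul(Add(Rational(4, 5), Mul(-27, Pow(Rational(45, 49), -1))), -105)) = Add(Mul(97, 13), Mul(Add(Rational(4, 5), Mul(-27, Rational(49, 45))), -105)) = Add(1261, Mul(Add(Rational(4, 5), Rational(-147, 5)), -105)) = Add(1261, Mul(Rational(-143, 5), -105)) = Add(1261, 3003) = 4264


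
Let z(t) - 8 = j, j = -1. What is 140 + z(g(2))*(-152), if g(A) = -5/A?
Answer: -924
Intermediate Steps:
z(t) = 7 (z(t) = 8 - 1 = 7)
140 + z(g(2))*(-152) = 140 + 7*(-152) = 140 - 1064 = -924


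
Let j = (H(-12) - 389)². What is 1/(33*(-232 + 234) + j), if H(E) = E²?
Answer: 1/60091 ≈ 1.6641e-5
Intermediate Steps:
j = 60025 (j = ((-12)² - 389)² = (144 - 389)² = (-245)² = 60025)
1/(33*(-232 + 234) + j) = 1/(33*(-232 + 234) + 60025) = 1/(33*2 + 60025) = 1/(66 + 60025) = 1/60091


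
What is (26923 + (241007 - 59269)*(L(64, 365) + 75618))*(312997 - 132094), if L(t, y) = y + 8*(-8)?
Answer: 2495989993012935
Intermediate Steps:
L(t, y) = -64 + y (L(t, y) = y - 64 = -64 + y)
(26923 + (241007 - 59269)*(L(64, 365) + 75618))*(312997 - 132094) = (26923 + (241007 - 59269)*((-64 + 365) + 75618))*(312997 - 132094) = (26923 + 181738*(301 + 75618))*180903 = (26923 + 181738*75919)*180903 = (26923 + 13797367222)*180903 = 13797394145*180903 = 2495989993012935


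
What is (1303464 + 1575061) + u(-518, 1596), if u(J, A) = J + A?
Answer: 2879603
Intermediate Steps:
u(J, A) = A + J
(1303464 + 1575061) + u(-518, 1596) = (1303464 + 1575061) + (1596 - 518) = 2878525 + 1078 = 2879603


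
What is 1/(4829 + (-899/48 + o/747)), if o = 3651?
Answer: 3984/19183591 ≈ 0.00020768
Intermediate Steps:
1/(4829 + (-899/48 + o/747)) = 1/(4829 + (-899/48 + 3651/747)) = 1/(4829 + (-899*1/48 + 3651*(1/747))) = 1/(4829 + (-899/48 + 1217/249)) = 1/(4829 - 55145/3984) = 1/(19183591/3984) = 3984/19183591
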